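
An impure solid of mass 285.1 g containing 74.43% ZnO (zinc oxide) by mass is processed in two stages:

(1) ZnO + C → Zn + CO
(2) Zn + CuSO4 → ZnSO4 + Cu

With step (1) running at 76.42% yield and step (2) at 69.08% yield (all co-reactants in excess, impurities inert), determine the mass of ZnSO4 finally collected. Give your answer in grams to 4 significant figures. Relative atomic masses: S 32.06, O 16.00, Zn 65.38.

222.2 g

Pure ZnO = 285.1 × 0.7443 = 212.20 g.
M(ZnO) = 65.38 + 16.00 = 81.38 g/mol.
M(ZnSO4) = 65.38 + 32.06 + 4(16.00) = 161.44 g/mol.
n(ZnO) = 212.20 / 81.38 = 2.6075 mol.
Step 1 (ZnO:Zn = 1:1): theoretical n(Zn) = 2.6075 mol; at 76.42% yield, n(Zn) = 1.9927 mol.
Step 2 (Zn:ZnSO4 = 1:1): theoretical n(ZnSO4) = 1.9927 mol, so theoretical mass = 1.9927 × 161.44 = 321.70 g.
At 69.08% yield, actual mass of ZnSO4 = 321.70 × 0.6908 = 222.23 g.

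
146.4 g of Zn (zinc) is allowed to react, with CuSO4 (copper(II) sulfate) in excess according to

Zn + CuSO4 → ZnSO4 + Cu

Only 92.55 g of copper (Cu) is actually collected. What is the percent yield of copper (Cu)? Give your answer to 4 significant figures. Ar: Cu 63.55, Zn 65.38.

M(Zn) = 65.38 g/mol.
M(Cu) = 63.55 g/mol.
n(Zn) = 146.40 g / 65.38 g/mol = 2.2392 mol.
From the equation the Zn:Cu mole ratio is 1:1, so n(Cu) = 2.2392 × 1/1 = 2.2392 mol.
Mass of Cu = 2.2392 mol × 63.55 g/mol = 142.30 g.
This is the theoretical yield. Percent yield = 92.55 g / 142.30 g × 100% = 65.038%.

65.04 %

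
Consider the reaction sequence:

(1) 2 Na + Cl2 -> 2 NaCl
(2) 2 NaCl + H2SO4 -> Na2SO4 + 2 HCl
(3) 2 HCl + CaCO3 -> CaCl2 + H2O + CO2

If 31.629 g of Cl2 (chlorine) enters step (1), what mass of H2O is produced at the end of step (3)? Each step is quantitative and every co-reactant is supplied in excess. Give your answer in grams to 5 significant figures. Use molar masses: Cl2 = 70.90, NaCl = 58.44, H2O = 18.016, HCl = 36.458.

n(Cl2) = 31.629 / 70.90 = 0.446107 mol.
Reaction (1): Cl2→NaCl ratio 1:2 ⇒ n(NaCl) = 0.892214 mol.
Reaction (2): NaCl→HCl ratio 2:2 ⇒ n(HCl) = 0.892214 mol.
Reaction (3): HCl→H2O ratio 2:1 ⇒ n(H2O) = 0.446107 mol.
Mass of H2O = 0.446107 × 18.016 = 8.03707 g.

8.0371 g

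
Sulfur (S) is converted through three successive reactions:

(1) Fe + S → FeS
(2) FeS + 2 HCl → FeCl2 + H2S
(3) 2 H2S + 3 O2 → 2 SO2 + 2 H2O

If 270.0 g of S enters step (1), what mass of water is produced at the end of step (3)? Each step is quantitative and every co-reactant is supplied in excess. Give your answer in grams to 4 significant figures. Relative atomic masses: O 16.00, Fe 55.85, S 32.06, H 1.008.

M(S) = 32.06 g/mol.
M(H2O) = 2(1.008) + 16.00 = 18.016 g/mol.
n(S) = 270.0 / 32.06 = 8.4217 mol.
Reaction (1): S→FeS ratio 1:1 ⇒ n(FeS) = 8.4217 mol.
Reaction (2): FeS→H2S ratio 1:1 ⇒ n(H2S) = 8.4217 mol.
Reaction (3): H2S→H2O ratio 2:2 ⇒ n(H2O) = 8.4217 mol.
Mass of H2O = 8.4217 × 18.016 = 151.73 g.

151.7 g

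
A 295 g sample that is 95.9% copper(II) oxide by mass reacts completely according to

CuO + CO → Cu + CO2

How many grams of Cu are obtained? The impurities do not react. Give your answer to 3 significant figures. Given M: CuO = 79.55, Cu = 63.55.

226 g

Mass of pure CuO = 295 g × 0.959 = 282.9 g.
n(CuO) = 282.9 g / 79.55 g/mol = 3.556 mol.
From the equation the CuO:Cu mole ratio is 1:1, so n(Cu) = 3.556 × 1/1 = 3.556 mol.
Mass of Cu = 3.556 mol × 63.55 g/mol = 226.0 g.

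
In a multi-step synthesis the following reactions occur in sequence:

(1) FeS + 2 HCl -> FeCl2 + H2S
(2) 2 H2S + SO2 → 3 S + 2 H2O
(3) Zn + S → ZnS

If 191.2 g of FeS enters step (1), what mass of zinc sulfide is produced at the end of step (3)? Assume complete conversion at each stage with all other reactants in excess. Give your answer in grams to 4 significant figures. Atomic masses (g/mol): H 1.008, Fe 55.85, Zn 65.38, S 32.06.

M(FeS) = 55.85 + 32.06 = 87.91 g/mol.
M(ZnS) = 65.38 + 32.06 = 97.44 g/mol.
n(FeS) = 191.2 / 87.91 = 2.1750 mol.
Reaction (1): FeS→H2S ratio 1:1 ⇒ n(H2S) = 2.1750 mol.
Reaction (2): H2S→S ratio 2:3 ⇒ n(S) = 3.2624 mol.
Reaction (3): S→ZnS ratio 1:1 ⇒ n(ZnS) = 3.2624 mol.
Mass of ZnS = 3.2624 × 97.44 = 317.89 g.

317.9 g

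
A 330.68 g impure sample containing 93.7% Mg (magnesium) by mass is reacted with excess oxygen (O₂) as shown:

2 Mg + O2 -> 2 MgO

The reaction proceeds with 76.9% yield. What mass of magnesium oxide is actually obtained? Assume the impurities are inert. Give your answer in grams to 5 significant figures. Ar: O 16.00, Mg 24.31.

Pure Mg available = 330.68 g × 0.937 = 309.847 g.
M(Mg) = 24.31 g/mol.
M(MgO) = 24.31 + 16.00 = 40.31 g/mol.
n(Mg) = 309.847 g / 24.31 g/mol = 12.7457 mol.
From the equation the Mg:MgO mole ratio is 2:2, so n(MgO) = 12.7457 × 2/2 = 12.7457 mol.
Mass of MgO = 12.7457 mol × 40.31 g/mol = 513.778 g.
Actual mass collected = 513.778 g × 0.769 = 395.095 g.

395.10 g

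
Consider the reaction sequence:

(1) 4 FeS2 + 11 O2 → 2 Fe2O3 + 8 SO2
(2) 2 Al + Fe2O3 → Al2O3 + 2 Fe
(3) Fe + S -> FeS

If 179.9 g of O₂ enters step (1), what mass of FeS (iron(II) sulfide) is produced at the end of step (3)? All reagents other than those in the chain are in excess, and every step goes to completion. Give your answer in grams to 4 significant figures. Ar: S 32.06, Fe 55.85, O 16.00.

179.7 g

M(O2) = 2(16.00) = 32.00 g/mol.
M(FeS) = 55.85 + 32.06 = 87.91 g/mol.
n(O2) = 179.9 / 32.00 = 5.6219 mol.
Reaction (1): O2→Fe2O3 ratio 11:2 ⇒ n(Fe2O3) = 1.0222 mol.
Reaction (2): Fe2O3→Fe ratio 1:2 ⇒ n(Fe) = 2.0443 mol.
Reaction (3): Fe→FeS ratio 1:1 ⇒ n(FeS) = 2.0443 mol.
Mass of FeS = 2.0443 × 87.91 = 179.72 g.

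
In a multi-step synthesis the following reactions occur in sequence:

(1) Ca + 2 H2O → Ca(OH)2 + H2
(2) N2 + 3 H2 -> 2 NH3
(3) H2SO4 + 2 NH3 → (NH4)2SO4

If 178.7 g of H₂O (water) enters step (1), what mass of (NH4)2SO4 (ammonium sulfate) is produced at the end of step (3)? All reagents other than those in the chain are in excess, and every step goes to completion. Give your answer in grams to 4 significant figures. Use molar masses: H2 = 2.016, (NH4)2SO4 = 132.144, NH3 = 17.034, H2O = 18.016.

n(H2O) = 178.7 / 18.016 = 9.9190 mol.
Reaction (1): H2O→H2 ratio 2:1 ⇒ n(H2) = 4.9595 mol.
Reaction (2): H2→NH3 ratio 3:2 ⇒ n(NH3) = 3.3063 mol.
Reaction (3): NH3→(NH4)2SO4 ratio 2:1 ⇒ n((NH4)2SO4) = 1.6532 mol.
Mass of (NH4)2SO4 = 1.6532 × 132.144 = 218.46 g.

218.5 g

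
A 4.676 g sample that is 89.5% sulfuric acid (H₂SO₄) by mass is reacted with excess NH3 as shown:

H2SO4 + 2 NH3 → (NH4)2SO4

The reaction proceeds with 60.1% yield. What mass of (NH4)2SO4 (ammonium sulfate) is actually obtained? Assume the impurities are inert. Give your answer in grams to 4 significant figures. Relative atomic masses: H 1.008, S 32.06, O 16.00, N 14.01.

Pure H2SO4 available = 4.676 g × 0.895 = 4.1850 g.
M(H2SO4) = 2(1.008) + 32.06 + 4(16.00) = 98.076 g/mol.
M((NH4)2SO4) = 2(14.01) + 8(1.008) + 32.06 + 4(16.00) = 132.144 g/mol.
n(H2SO4) = 4.1850 g / 98.076 g/mol = 0.042671 mol.
From the equation the H2SO4:(NH4)2SO4 mole ratio is 1:1, so n((NH4)2SO4) = 0.042671 × 1/1 = 0.042671 mol.
Mass of (NH4)2SO4 = 0.042671 mol × 132.144 g/mol = 5.6387 g.
Actual mass collected = 5.6387 g × 0.601 = 3.3889 g.

3.389 g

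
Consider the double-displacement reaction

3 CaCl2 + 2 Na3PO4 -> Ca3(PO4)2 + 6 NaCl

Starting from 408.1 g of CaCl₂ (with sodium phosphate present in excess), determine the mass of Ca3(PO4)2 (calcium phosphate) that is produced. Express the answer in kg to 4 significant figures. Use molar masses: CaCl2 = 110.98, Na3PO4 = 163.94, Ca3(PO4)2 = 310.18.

n(CaCl2) = 408.10 g / 110.98 g/mol = 3.6772 mol.
From the equation the CaCl2:Ca3(PO4)2 mole ratio is 3:1, so n(Ca3(PO4)2) = 3.6772 × 1/3 = 1.2257 mol.
Mass of Ca3(PO4)2 = 1.2257 mol × 310.18 g/mol = 380.20 g.
Converting to kg: 380.20 g = 0.3802 kg.

0.3802 kg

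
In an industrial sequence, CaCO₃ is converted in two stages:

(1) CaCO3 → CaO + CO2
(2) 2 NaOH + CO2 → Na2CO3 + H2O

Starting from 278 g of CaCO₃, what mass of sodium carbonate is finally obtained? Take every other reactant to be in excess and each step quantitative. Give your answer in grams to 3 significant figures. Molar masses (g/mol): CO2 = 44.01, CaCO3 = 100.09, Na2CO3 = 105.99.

294 g

n(CaCO3) = 278.0 / 100.09 = 2.778 mol.
Step 1 gives a 1:1 ratio of CaCO3 to CO2, so n(CO2) = 2.778 mol.
In step 2 the CO2:Na2CO3 ratio is 1:1, so n(Na2CO3) = 2.778 mol.
Mass of Na2CO3 = 2.778 × 105.99 = 294.4 g.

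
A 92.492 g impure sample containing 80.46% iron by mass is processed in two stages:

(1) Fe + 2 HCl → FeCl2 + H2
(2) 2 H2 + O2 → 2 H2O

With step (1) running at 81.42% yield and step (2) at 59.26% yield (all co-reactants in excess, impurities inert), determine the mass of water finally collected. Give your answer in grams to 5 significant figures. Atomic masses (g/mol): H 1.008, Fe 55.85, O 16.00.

Pure Fe = 92.492 × 0.8046 = 74.4191 g.
M(Fe) = 55.85 g/mol.
M(H2O) = 2(1.008) + 16.00 = 18.016 g/mol.
n(Fe) = 74.4191 / 55.85 = 1.33248 mol.
Step 1 (Fe:H2 = 1:1): theoretical n(H2) = 1.33248 mol; at 81.42% yield, n(H2) = 1.08491 mol.
Step 2 (H2:H2O = 2:2): theoretical n(H2O) = 1.08491 mol, so theoretical mass = 1.08491 × 18.016 = 19.5457 g.
At 59.26% yield, actual mass of H2O = 19.5457 × 0.5926 = 11.5828 g.

11.583 g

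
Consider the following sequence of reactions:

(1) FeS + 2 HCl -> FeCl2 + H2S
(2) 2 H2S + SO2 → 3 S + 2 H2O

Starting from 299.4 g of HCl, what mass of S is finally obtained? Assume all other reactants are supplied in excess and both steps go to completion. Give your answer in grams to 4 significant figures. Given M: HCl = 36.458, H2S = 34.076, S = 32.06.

197.5 g

n(HCl) = 299.40 / 36.458 = 8.2122 mol.
Step 1 gives a 2:1 ratio of HCl to H2S, so n(H2S) = 4.1061 mol.
In step 2 the H2S:S ratio is 2:3, so n(S) = 6.1591 mol.
Mass of S = 6.1591 × 32.06 = 197.46 g.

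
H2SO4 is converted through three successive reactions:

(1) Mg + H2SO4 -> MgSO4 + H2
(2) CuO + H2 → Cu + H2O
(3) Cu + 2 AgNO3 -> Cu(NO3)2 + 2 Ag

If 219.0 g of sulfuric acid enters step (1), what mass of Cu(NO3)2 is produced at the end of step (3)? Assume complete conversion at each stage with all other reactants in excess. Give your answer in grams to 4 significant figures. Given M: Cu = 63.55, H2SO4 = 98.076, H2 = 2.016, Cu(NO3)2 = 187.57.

418.8 g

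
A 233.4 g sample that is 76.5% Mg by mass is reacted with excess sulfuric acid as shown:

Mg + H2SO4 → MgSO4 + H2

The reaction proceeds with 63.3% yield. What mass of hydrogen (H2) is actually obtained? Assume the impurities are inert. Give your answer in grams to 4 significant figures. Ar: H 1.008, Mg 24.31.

Pure Mg available = 233.4 g × 0.765 = 178.55 g.
M(Mg) = 24.31 g/mol.
M(H2) = 2(1.008) = 2.016 g/mol.
n(Mg) = 178.55 g / 24.31 g/mol = 7.3448 mol.
From the equation the Mg:H2 mole ratio is 1:1, so n(H2) = 7.3448 × 1/1 = 7.3448 mol.
Mass of H2 = 7.3448 mol × 2.016 g/mol = 14.807 g.
Actual mass collected = 14.807 g × 0.633 = 9.3728 g.

9.373 g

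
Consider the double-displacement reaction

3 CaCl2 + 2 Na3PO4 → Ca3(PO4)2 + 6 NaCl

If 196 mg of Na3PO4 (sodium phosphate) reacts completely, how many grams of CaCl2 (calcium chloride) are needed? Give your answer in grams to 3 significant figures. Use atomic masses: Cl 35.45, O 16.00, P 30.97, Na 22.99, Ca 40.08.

M(Na3PO4) = 3(22.99) + 30.97 + 4(16.00) = 163.94 g/mol.
M(CaCl2) = 40.08 + 2(35.45) = 110.98 g/mol.
Convert: 196 mg = 0.1960 g.
n(Na3PO4) = 0.1960 g / 163.94 g/mol = 0.001196 mol.
From the equation the Na3PO4:CaCl2 mole ratio is 2:3, so n(CaCl2) = 0.001196 × 3/2 = 0.001793 mol.
Mass of CaCl2 = 0.001793 mol × 110.98 g/mol = 0.1990 g.

0.199 g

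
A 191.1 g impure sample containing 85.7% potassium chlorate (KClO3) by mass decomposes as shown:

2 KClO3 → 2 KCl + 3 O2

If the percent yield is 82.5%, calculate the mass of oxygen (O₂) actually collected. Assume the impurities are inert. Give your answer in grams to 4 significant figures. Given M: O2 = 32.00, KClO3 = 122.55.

52.92 g

Pure KClO3 available = 191.1 g × 0.857 = 163.77 g.
n(KClO3) = 163.77 g / 122.55 g/mol = 1.3364 mol.
From the equation the KClO3:O2 mole ratio is 2:3, so n(O2) = 1.3364 × 3/2 = 2.0046 mol.
Mass of O2 = 2.0046 mol × 32.00 g/mol = 64.146 g.
Actual mass collected = 64.146 g × 0.825 = 52.920 g.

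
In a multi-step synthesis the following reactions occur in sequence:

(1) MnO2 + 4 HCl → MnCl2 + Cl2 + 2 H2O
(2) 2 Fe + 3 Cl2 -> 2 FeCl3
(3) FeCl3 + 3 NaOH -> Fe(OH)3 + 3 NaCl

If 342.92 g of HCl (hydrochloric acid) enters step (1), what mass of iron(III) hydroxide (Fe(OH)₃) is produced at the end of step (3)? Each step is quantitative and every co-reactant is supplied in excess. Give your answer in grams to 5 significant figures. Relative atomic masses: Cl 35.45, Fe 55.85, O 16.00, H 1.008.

167.54 g

M(HCl) = 1.008 + 35.45 = 36.458 g/mol.
M(Fe(OH)3) = 55.85 + 3(16.00) + 3(1.008) = 106.874 g/mol.
n(HCl) = 342.92 / 36.458 = 9.40589 mol.
Reaction (1): HCl→Cl2 ratio 4:1 ⇒ n(Cl2) = 2.35147 mol.
Reaction (2): Cl2→FeCl3 ratio 3:2 ⇒ n(FeCl3) = 1.56765 mol.
Reaction (3): FeCl3→Fe(OH)3 ratio 1:1 ⇒ n(Fe(OH)3) = 1.56765 mol.
Mass of Fe(OH)3 = 1.56765 × 106.874 = 167.541 g.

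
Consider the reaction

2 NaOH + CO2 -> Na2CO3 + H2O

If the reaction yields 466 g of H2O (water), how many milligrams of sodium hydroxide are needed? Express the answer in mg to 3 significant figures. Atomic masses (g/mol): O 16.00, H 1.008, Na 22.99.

2070000 mg

M(H2O) = 2(1.008) + 16.00 = 18.016 g/mol.
M(NaOH) = 22.99 + 16.00 + 1.008 = 39.998 g/mol.
n(H2O) = 466.0 g / 18.016 g/mol = 25.87 mol.
From the equation the H2O:NaOH mole ratio is 1:2, so n(NaOH) = 25.87 × 2/1 = 51.73 mol.
Mass of NaOH = 51.73 mol × 39.998 g/mol = 2069 g.
Converting to mg: 2069 g = 2070000 mg.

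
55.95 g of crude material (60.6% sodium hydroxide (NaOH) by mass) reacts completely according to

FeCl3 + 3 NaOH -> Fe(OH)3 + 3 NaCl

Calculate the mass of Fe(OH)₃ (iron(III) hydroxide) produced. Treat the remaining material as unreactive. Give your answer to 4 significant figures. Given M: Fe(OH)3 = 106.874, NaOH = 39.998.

30.20 g

Mass of pure NaOH = 55.95 g × 0.606 = 33.906 g.
n(NaOH) = 33.906 g / 39.998 g/mol = 0.84768 mol.
From the equation the NaOH:Fe(OH)3 mole ratio is 3:1, so n(Fe(OH)3) = 0.84768 × 1/3 = 0.28256 mol.
Mass of Fe(OH)3 = 0.28256 mol × 106.874 g/mol = 30.198 g.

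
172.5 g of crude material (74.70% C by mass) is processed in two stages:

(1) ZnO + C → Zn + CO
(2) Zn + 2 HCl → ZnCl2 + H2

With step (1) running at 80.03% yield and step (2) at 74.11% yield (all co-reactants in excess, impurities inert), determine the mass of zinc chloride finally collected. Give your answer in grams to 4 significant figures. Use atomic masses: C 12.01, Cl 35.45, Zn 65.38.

867.2 g

Pure C = 172.5 × 0.7470 = 128.86 g.
M(C) = 12.01 g/mol.
M(ZnCl2) = 65.38 + 2(35.45) = 136.28 g/mol.
n(C) = 128.86 / 12.01 = 10.729 mol.
Step 1 (C:Zn = 1:1): theoretical n(Zn) = 10.729 mol; at 80.03% yield, n(Zn) = 8.5866 mol.
Step 2 (Zn:ZnCl2 = 1:1): theoretical n(ZnCl2) = 8.5866 mol, so theoretical mass = 8.5866 × 136.28 = 1170.2 g.
At 74.11% yield, actual mass of ZnCl2 = 1170.2 × 0.7411 = 867.22 g.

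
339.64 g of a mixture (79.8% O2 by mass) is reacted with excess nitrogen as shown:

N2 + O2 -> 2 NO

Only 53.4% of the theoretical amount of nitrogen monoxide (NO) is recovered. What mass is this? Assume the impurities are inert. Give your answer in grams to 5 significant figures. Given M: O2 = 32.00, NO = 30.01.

Pure O2 available = 339.64 g × 0.798 = 271.033 g.
n(O2) = 271.033 g / 32.00 g/mol = 8.46977 mol.
From the equation the O2:NO mole ratio is 1:2, so n(NO) = 8.46977 × 2/1 = 16.9395 mol.
Mass of NO = 16.9395 mol × 30.01 g/mol = 508.356 g.
Actual mass collected = 508.356 g × 0.534 = 271.462 g.

271.46 g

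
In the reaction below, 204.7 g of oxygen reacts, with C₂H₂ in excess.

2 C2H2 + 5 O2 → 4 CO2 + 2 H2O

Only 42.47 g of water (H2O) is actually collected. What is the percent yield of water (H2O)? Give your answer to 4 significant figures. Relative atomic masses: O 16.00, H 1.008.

92.13 %

M(O2) = 2(16.00) = 32.00 g/mol.
M(H2O) = 2(1.008) + 16.00 = 18.016 g/mol.
n(O2) = 204.70 g / 32.00 g/mol = 6.3969 mol.
From the equation the O2:H2O mole ratio is 5:2, so n(H2O) = 6.3969 × 2/5 = 2.5587 mol.
Mass of H2O = 2.5587 mol × 18.016 g/mol = 46.098 g.
This is the theoretical yield. Percent yield = 42.47 g / 46.098 g × 100% = 92.129%.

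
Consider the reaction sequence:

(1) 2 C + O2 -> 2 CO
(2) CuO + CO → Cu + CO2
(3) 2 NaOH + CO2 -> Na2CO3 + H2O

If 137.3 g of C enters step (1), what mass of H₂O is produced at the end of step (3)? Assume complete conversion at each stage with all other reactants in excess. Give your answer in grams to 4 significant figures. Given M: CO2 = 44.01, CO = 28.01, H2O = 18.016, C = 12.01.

206.0 g

n(C) = 137.3 / 12.01 = 11.432 mol.
Reaction (1): C→CO ratio 2:2 ⇒ n(CO) = 11.432 mol.
Reaction (2): CO→CO2 ratio 1:1 ⇒ n(CO2) = 11.432 mol.
Reaction (3): CO2→H2O ratio 1:1 ⇒ n(H2O) = 11.432 mol.
Mass of H2O = 11.432 × 18.016 = 205.96 g.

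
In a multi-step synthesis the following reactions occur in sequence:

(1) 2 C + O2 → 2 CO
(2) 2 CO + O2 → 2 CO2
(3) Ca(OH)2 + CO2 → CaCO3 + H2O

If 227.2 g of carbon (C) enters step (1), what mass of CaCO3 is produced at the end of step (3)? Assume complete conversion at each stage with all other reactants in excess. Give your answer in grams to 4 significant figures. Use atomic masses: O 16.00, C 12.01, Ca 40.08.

1893 g

M(C) = 12.01 g/mol.
M(CaCO3) = 40.08 + 12.01 + 3(16.00) = 100.09 g/mol.
n(C) = 227.2 / 12.01 = 18.918 mol.
Reaction (1): C→CO ratio 2:2 ⇒ n(CO) = 18.918 mol.
Reaction (2): CO→CO2 ratio 2:2 ⇒ n(CO2) = 18.918 mol.
Reaction (3): CO2→CaCO3 ratio 1:1 ⇒ n(CaCO3) = 18.918 mol.
Mass of CaCO3 = 18.918 × 100.09 = 1893.5 g.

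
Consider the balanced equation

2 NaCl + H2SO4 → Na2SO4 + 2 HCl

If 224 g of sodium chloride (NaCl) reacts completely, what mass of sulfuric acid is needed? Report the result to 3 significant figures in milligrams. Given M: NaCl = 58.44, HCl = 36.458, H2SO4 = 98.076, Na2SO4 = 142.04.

n(NaCl) = 224.0 g / 58.44 g/mol = 3.833 mol.
From the equation the NaCl:H2SO4 mole ratio is 2:1, so n(H2SO4) = 3.833 × 1/2 = 1.916 mol.
Mass of H2SO4 = 1.916 mol × 98.076 g/mol = 188.0 g.
Converting to mg: 188.0 g = 188000 mg.

188000 mg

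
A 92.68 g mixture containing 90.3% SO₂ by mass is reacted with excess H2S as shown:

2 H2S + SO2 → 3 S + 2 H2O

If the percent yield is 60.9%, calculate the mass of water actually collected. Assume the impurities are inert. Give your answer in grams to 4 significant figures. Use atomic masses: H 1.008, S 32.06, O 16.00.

28.67 g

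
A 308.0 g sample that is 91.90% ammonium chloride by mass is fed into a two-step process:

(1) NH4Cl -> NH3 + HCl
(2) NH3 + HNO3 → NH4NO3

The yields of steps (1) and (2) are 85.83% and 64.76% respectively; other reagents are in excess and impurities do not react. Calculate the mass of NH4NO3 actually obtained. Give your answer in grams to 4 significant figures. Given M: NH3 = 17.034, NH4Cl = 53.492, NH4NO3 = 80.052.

Pure NH4Cl = 308.0 × 0.9190 = 283.05 g.
n(NH4Cl) = 283.05 / 53.492 = 5.2915 mol.
Step 1 (NH4Cl:NH3 = 1:1): theoretical n(NH3) = 5.2915 mol; at 85.83% yield, n(NH3) = 4.5417 mol.
Step 2 (NH3:NH4NO3 = 1:1): theoretical n(NH4NO3) = 4.5417 mol, so theoretical mass = 4.5417 × 80.052 = 363.57 g.
At 64.76% yield, actual mass of NH4NO3 = 363.57 × 0.6476 = 235.45 g.

235.4 g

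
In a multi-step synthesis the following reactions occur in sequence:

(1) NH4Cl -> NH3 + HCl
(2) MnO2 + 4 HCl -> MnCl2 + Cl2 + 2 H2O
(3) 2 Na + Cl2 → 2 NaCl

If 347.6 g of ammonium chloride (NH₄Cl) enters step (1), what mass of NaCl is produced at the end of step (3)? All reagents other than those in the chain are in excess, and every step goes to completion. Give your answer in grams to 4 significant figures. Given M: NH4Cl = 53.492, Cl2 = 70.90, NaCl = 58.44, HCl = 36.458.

n(NH4Cl) = 347.6 / 53.492 = 6.4982 mol.
Reaction (1): NH4Cl→HCl ratio 1:1 ⇒ n(HCl) = 6.4982 mol.
Reaction (2): HCl→Cl2 ratio 4:1 ⇒ n(Cl2) = 1.6245 mol.
Reaction (3): Cl2→NaCl ratio 1:2 ⇒ n(NaCl) = 3.2491 mol.
Mass of NaCl = 3.2491 × 58.44 = 189.88 g.

189.9 g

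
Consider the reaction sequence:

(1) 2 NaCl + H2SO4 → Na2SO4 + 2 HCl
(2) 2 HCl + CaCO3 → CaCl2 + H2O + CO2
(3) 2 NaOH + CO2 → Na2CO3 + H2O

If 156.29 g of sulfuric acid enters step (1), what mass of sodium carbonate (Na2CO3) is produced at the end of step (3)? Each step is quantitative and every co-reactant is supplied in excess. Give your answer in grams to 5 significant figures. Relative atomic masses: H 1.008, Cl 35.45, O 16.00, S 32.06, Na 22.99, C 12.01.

168.90 g

M(H2SO4) = 2(1.008) + 32.06 + 4(16.00) = 98.076 g/mol.
M(Na2CO3) = 2(22.99) + 12.01 + 3(16.00) = 105.99 g/mol.
n(H2SO4) = 156.29 / 98.076 = 1.59356 mol.
Reaction (1): H2SO4→HCl ratio 1:2 ⇒ n(HCl) = 3.18712 mol.
Reaction (2): HCl→CO2 ratio 2:1 ⇒ n(CO2) = 1.59356 mol.
Reaction (3): CO2→Na2CO3 ratio 1:1 ⇒ n(Na2CO3) = 1.59356 mol.
Mass of Na2CO3 = 1.59356 × 105.99 = 168.901 g.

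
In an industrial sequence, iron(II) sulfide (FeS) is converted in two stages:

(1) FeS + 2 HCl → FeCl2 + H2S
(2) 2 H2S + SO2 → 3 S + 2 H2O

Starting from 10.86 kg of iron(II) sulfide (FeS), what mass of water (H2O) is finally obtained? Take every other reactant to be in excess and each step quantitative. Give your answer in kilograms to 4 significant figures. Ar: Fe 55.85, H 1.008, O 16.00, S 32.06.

2.226 kg

M(FeS) = 55.85 + 32.06 = 87.91 g/mol.
M(H2O) = 2(1.008) + 16.00 = 18.016 g/mol.
10.86 kg = 10860 g.
n(FeS) = 10860 / 87.91 = 123.54 mol.
Step 1 gives a 1:1 ratio of FeS to H2S, so n(H2S) = 123.54 mol.
In step 2 the H2S:H2O ratio is 2:2, so n(H2O) = 123.54 mol.
Mass of H2O = 123.54 × 18.016 = 2225.6 g = 2.226 kg.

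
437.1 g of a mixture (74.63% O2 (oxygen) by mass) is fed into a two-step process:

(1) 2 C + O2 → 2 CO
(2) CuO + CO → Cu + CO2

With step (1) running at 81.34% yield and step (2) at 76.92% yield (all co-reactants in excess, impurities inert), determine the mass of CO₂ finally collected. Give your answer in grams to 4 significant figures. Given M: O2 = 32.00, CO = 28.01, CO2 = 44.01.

Pure O2 = 437.1 × 0.7463 = 326.21 g.
n(O2) = 326.21 / 32.00 = 10.194 mol.
Step 1 (O2:CO = 1:2): theoretical n(CO) = 20.388 mol; at 81.34% yield, n(CO) = 16.584 mol.
Step 2 (CO:CO2 = 1:1): theoretical n(CO2) = 16.584 mol, so theoretical mass = 16.584 × 44.01 = 729.84 g.
At 76.92% yield, actual mass of CO2 = 729.84 × 0.7692 = 561.40 g.

561.4 g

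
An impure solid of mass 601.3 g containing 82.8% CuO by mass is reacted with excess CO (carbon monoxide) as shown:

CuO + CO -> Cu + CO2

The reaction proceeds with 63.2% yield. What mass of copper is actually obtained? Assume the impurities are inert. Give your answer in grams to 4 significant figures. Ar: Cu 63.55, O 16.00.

Pure CuO available = 601.3 g × 0.828 = 497.88 g.
M(CuO) = 63.55 + 16.00 = 79.55 g/mol.
M(Cu) = 63.55 g/mol.
n(CuO) = 497.88 g / 79.55 g/mol = 6.2587 mol.
From the equation the CuO:Cu mole ratio is 1:1, so n(Cu) = 6.2587 × 1/1 = 6.2587 mol.
Mass of Cu = 6.2587 mol × 63.55 g/mol = 397.74 g.
Actual mass collected = 397.74 g × 0.632 = 251.37 g.

251.4 g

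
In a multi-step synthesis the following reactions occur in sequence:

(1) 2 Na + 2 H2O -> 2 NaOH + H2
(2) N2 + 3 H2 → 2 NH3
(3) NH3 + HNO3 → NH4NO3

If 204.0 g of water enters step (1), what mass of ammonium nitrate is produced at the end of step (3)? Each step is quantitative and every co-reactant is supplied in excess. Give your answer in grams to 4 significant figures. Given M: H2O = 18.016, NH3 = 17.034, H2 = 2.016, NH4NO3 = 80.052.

n(H2O) = 204.0 / 18.016 = 11.323 mol.
Reaction (1): H2O→H2 ratio 2:1 ⇒ n(H2) = 5.6616 mol.
Reaction (2): H2→NH3 ratio 3:2 ⇒ n(NH3) = 3.7744 mol.
Reaction (3): NH3→NH4NO3 ratio 1:1 ⇒ n(NH4NO3) = 3.7744 mol.
Mass of NH4NO3 = 3.7744 × 80.052 = 302.15 g.

302.2 g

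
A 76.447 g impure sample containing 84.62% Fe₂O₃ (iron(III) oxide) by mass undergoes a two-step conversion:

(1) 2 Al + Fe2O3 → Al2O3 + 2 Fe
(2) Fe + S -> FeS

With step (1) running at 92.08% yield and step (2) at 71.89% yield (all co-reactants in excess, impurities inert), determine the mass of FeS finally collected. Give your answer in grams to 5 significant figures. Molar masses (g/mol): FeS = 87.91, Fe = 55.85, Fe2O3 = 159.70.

47.144 g

Pure Fe2O3 = 76.447 × 0.8462 = 64.6895 g.
n(Fe2O3) = 64.6895 / 159.70 = 0.405069 mol.
Step 1 (Fe2O3:Fe = 1:2): theoretical n(Fe) = 0.810137 mol; at 92.08% yield, n(Fe) = 0.745974 mol.
Step 2 (Fe:FeS = 1:1): theoretical n(FeS) = 0.745974 mol, so theoretical mass = 0.745974 × 87.91 = 65.5786 g.
At 71.89% yield, actual mass of FeS = 65.5786 × 0.7189 = 47.1445 g.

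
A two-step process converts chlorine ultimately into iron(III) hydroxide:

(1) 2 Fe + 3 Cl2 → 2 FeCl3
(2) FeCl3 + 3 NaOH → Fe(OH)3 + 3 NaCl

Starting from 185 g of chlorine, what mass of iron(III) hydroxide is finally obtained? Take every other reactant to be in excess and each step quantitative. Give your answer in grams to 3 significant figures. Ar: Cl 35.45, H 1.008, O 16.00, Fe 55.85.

186 g

M(Cl2) = 2(35.45) = 70.90 g/mol.
M(Fe(OH)3) = 55.85 + 3(16.00) + 3(1.008) = 106.874 g/mol.
n(Cl2) = 185.0 / 70.90 = 2.609 mol.
Step 1 gives a 3:2 ratio of Cl2 to FeCl3, so n(FeCl3) = 1.740 mol.
In step 2 the FeCl3:Fe(OH)3 ratio is 1:1, so n(Fe(OH)3) = 1.740 mol.
Mass of Fe(OH)3 = 1.740 × 106.874 = 185.9 g.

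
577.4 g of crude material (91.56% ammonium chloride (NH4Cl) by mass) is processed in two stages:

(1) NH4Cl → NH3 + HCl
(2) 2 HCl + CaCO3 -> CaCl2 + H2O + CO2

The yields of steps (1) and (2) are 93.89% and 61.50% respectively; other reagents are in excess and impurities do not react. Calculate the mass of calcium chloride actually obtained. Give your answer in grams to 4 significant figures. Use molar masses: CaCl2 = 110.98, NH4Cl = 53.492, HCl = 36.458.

Pure NH4Cl = 577.4 × 0.9156 = 528.67 g.
n(NH4Cl) = 528.67 / 53.492 = 9.8831 mol.
Step 1 (NH4Cl:HCl = 1:1): theoretical n(HCl) = 9.8831 mol; at 93.89% yield, n(HCl) = 9.2793 mol.
Step 2 (HCl:CaCl2 = 2:1): theoretical n(CaCl2) = 4.6396 mol, so theoretical mass = 4.6396 × 110.98 = 514.91 g.
At 61.50% yield, actual mass of CaCl2 = 514.91 × 0.6150 = 316.67 g.

316.7 g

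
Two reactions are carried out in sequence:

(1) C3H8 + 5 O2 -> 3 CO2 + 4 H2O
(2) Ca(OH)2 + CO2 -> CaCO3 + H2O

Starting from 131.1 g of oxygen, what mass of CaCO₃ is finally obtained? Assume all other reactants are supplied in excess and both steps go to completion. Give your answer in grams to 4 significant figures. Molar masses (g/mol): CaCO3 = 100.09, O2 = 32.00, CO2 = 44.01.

n(O2) = 131.10 / 32.00 = 4.0969 mol.
Step 1 gives a 5:3 ratio of O2 to CO2, so n(CO2) = 2.4581 mol.
In step 2 the CO2:CaCO3 ratio is 1:1, so n(CaCO3) = 2.4581 mol.
Mass of CaCO3 = 2.4581 × 100.09 = 246.03 g.

246.0 g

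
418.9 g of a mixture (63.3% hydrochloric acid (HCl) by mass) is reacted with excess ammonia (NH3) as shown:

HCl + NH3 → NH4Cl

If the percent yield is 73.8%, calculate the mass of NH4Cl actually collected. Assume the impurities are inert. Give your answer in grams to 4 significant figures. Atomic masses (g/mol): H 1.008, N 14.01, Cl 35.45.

Pure HCl available = 418.9 g × 0.633 = 265.16 g.
M(HCl) = 1.008 + 35.45 = 36.458 g/mol.
M(NH4Cl) = 14.01 + 4(1.008) + 35.45 = 53.492 g/mol.
n(HCl) = 265.16 g / 36.458 g/mol = 7.2731 mol.
From the equation the HCl:NH4Cl mole ratio is 1:1, so n(NH4Cl) = 7.2731 × 1/1 = 7.2731 mol.
Mass of NH4Cl = 7.2731 mol × 53.492 g/mol = 389.05 g.
Actual mass collected = 389.05 g × 0.738 = 287.12 g.

287.1 g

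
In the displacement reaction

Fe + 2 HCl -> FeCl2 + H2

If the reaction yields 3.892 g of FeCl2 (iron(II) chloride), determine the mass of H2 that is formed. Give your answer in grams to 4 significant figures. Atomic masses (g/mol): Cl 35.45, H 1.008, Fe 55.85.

M(FeCl2) = 55.85 + 2(35.45) = 126.75 g/mol.
M(H2) = 2(1.008) = 2.016 g/mol.
n(FeCl2) = 3.8920 g / 126.75 g/mol = 0.030706 mol.
From the equation the FeCl2:H2 mole ratio is 1:1, so n(H2) = 0.030706 × 1/1 = 0.030706 mol.
Mass of H2 = 0.030706 mol × 2.016 g/mol = 0.061904 g.

0.06190 g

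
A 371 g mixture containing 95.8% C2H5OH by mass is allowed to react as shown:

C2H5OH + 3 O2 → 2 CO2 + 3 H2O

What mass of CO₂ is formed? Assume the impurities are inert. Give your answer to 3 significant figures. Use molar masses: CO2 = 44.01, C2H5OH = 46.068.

679 g

Mass of pure C2H5OH = 371 g × 0.958 = 355.4 g.
n(C2H5OH) = 355.4 g / 46.068 g/mol = 7.715 mol.
From the equation the C2H5OH:CO2 mole ratio is 1:2, so n(CO2) = 7.715 × 2/1 = 15.43 mol.
Mass of CO2 = 15.43 mol × 44.01 g/mol = 679.1 g.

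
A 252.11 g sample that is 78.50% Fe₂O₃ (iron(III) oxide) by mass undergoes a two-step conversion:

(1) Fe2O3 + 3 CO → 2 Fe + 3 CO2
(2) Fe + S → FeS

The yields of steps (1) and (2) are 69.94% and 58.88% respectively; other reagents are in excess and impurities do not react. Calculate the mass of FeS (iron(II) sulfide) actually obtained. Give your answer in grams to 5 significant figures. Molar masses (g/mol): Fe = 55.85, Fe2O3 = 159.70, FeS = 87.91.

89.726 g

Pure Fe2O3 = 252.11 × 0.7850 = 197.906 g.
n(Fe2O3) = 197.906 / 159.70 = 1.23924 mol.
Step 1 (Fe2O3:Fe = 1:2): theoretical n(Fe) = 2.47848 mol; at 69.94% yield, n(Fe) = 1.73345 mol.
Step 2 (Fe:FeS = 1:1): theoretical n(FeS) = 1.73345 mol, so theoretical mass = 1.73345 × 87.91 = 152.387 g.
At 58.88% yield, actual mass of FeS = 152.387 × 0.5888 = 89.7256 g.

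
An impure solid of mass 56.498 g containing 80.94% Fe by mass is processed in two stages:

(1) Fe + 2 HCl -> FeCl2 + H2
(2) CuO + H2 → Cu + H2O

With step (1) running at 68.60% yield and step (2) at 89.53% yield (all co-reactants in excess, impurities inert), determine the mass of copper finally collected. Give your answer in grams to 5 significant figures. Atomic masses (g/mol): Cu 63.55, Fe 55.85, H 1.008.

Pure Fe = 56.498 × 0.8094 = 45.7295 g.
M(Fe) = 55.85 g/mol.
M(Cu) = 63.55 g/mol.
n(Fe) = 45.7295 / 55.85 = 0.818791 mol.
Step 1 (Fe:H2 = 1:1): theoretical n(H2) = 0.818791 mol; at 68.60% yield, n(H2) = 0.561691 mol.
Step 2 (H2:Cu = 1:1): theoretical n(Cu) = 0.561691 mol, so theoretical mass = 0.561691 × 63.55 = 35.6954 g.
At 89.53% yield, actual mass of Cu = 35.6954 × 0.8953 = 31.9581 g.

31.958 g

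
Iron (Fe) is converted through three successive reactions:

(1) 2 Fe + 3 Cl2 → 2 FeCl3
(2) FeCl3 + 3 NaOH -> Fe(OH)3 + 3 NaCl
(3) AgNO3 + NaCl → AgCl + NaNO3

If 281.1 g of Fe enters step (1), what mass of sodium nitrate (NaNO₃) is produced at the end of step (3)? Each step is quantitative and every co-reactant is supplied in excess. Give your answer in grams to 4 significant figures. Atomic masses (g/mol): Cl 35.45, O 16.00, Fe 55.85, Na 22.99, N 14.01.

1283 g

M(Fe) = 55.85 g/mol.
M(NaNO3) = 22.99 + 14.01 + 3(16.00) = 85.00 g/mol.
n(Fe) = 281.1 / 55.85 = 5.0331 mol.
Reaction (1): Fe→FeCl3 ratio 2:2 ⇒ n(FeCl3) = 5.0331 mol.
Reaction (2): FeCl3→NaCl ratio 1:3 ⇒ n(NaCl) = 15.099 mol.
Reaction (3): NaCl→NaNO3 ratio 1:1 ⇒ n(NaNO3) = 15.099 mol.
Mass of NaNO3 = 15.099 × 85.00 = 1283.4 g.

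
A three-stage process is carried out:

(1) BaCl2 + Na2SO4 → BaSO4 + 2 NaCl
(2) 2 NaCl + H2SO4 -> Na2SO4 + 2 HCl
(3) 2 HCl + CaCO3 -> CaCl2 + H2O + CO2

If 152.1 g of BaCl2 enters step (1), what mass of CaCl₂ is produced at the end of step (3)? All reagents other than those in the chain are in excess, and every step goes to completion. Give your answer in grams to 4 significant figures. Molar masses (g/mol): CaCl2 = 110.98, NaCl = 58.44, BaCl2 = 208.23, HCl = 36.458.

n(BaCl2) = 152.1 / 208.23 = 0.73044 mol.
Reaction (1): BaCl2→NaCl ratio 1:2 ⇒ n(NaCl) = 1.4609 mol.
Reaction (2): NaCl→HCl ratio 2:2 ⇒ n(HCl) = 1.4609 mol.
Reaction (3): HCl→CaCl2 ratio 2:1 ⇒ n(CaCl2) = 0.73044 mol.
Mass of CaCl2 = 0.73044 × 110.98 = 81.064 g.

81.06 g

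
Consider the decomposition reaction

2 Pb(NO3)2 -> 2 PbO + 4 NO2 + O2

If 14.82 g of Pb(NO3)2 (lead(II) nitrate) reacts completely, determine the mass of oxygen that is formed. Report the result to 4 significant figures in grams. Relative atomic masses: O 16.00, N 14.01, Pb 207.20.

0.7159 g

M(Pb(NO3)2) = 207.20 + 2(14.01) + 6(16.00) = 331.22 g/mol.
M(O2) = 2(16.00) = 32.00 g/mol.
n(Pb(NO3)2) = 14.820 g / 331.22 g/mol = 0.044744 mol.
From the equation the Pb(NO3)2:O2 mole ratio is 2:1, so n(O2) = 0.044744 × 1/2 = 0.022372 mol.
Mass of O2 = 0.022372 mol × 32.00 g/mol = 0.71590 g.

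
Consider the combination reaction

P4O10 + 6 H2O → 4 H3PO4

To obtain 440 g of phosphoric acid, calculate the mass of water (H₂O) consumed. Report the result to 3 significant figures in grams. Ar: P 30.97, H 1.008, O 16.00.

M(H3PO4) = 3(1.008) + 30.97 + 4(16.00) = 97.994 g/mol.
M(H2O) = 2(1.008) + 16.00 = 18.016 g/mol.
n(H3PO4) = 440.0 g / 97.994 g/mol = 4.490 mol.
From the equation the H3PO4:H2O mole ratio is 4:6, so n(H2O) = 4.490 × 6/4 = 6.735 mol.
Mass of H2O = 6.735 mol × 18.016 g/mol = 121.3 g.

121 g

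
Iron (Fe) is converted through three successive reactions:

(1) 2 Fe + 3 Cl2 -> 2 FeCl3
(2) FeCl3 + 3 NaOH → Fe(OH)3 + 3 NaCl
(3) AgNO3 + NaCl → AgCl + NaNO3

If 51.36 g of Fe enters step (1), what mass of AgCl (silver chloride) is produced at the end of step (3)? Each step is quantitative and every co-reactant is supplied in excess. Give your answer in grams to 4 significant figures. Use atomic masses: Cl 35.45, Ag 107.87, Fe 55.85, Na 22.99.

395.4 g

M(Fe) = 55.85 g/mol.
M(AgCl) = 107.87 + 35.45 = 143.32 g/mol.
n(Fe) = 51.36 / 55.85 = 0.91961 mol.
Reaction (1): Fe→FeCl3 ratio 2:2 ⇒ n(FeCl3) = 0.91961 mol.
Reaction (2): FeCl3→NaCl ratio 1:3 ⇒ n(NaCl) = 2.7588 mol.
Reaction (3): NaCl→AgCl ratio 1:1 ⇒ n(AgCl) = 2.7588 mol.
Mass of AgCl = 2.7588 × 143.32 = 395.39 g.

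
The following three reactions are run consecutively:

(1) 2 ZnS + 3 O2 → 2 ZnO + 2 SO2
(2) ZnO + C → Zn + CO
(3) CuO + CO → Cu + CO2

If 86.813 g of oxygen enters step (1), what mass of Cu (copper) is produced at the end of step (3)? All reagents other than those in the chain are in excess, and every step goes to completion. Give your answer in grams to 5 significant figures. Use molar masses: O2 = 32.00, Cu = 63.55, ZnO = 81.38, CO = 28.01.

n(O2) = 86.813 / 32.00 = 2.71291 mol.
Reaction (1): O2→ZnO ratio 3:2 ⇒ n(ZnO) = 1.80860 mol.
Reaction (2): ZnO→CO ratio 1:1 ⇒ n(CO) = 1.80860 mol.
Reaction (3): CO→Cu ratio 1:1 ⇒ n(Cu) = 1.80860 mol.
Mass of Cu = 1.80860 × 63.55 = 114.937 g.

114.94 g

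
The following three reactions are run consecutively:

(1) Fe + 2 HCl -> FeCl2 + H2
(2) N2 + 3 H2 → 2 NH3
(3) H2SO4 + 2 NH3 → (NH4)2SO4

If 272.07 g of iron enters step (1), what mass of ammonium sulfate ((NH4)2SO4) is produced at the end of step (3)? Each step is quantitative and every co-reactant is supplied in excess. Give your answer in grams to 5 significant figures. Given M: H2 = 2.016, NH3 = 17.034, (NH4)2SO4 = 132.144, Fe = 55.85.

n(Fe) = 272.07 / 55.85 = 4.87144 mol.
Reaction (1): Fe→H2 ratio 1:1 ⇒ n(H2) = 4.87144 mol.
Reaction (2): H2→NH3 ratio 3:2 ⇒ n(NH3) = 3.24763 mol.
Reaction (3): NH3→(NH4)2SO4 ratio 2:1 ⇒ n((NH4)2SO4) = 1.62381 mol.
Mass of (NH4)2SO4 = 1.62381 × 132.144 = 214.577 g.

214.58 g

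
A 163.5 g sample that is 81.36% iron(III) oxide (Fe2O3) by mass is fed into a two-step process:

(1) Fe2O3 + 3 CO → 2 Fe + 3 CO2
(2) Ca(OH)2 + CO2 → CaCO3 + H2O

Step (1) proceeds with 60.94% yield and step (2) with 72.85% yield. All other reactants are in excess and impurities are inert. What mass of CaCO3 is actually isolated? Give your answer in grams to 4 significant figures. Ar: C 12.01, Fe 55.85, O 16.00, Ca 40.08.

111.0 g

Pure Fe2O3 = 163.5 × 0.8136 = 133.02 g.
M(Fe2O3) = 2(55.85) + 3(16.00) = 159.70 g/mol.
M(CaCO3) = 40.08 + 12.01 + 3(16.00) = 100.09 g/mol.
n(Fe2O3) = 133.02 / 159.70 = 0.83296 mol.
Step 1 (Fe2O3:CO2 = 1:3): theoretical n(CO2) = 2.4989 mol; at 60.94% yield, n(CO2) = 1.5228 mol.
Step 2 (CO2:CaCO3 = 1:1): theoretical n(CaCO3) = 1.5228 mol, so theoretical mass = 1.5228 × 100.09 = 152.42 g.
At 72.85% yield, actual mass of CaCO3 = 152.42 × 0.7285 = 111.04 g.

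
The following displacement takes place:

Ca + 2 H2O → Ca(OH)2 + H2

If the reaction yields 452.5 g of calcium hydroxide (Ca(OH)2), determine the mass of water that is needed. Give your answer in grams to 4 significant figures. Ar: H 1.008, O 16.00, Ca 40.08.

220.0 g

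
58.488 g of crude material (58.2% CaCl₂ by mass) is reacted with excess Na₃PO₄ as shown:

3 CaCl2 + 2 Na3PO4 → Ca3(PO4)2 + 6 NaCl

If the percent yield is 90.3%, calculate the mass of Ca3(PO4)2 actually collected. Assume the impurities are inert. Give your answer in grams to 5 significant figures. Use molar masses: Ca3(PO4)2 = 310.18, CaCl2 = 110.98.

28.637 g

Pure CaCl2 available = 58.488 g × 0.582 = 34.0400 g.
n(CaCl2) = 34.0400 g / 110.98 g/mol = 0.306722 mol.
From the equation the CaCl2:Ca3(PO4)2 mole ratio is 3:1, so n(Ca3(PO4)2) = 0.306722 × 1/3 = 0.102241 mol.
Mass of Ca3(PO4)2 = 0.102241 mol × 310.18 g/mol = 31.7130 g.
Actual mass collected = 31.7130 g × 0.903 = 28.6369 g.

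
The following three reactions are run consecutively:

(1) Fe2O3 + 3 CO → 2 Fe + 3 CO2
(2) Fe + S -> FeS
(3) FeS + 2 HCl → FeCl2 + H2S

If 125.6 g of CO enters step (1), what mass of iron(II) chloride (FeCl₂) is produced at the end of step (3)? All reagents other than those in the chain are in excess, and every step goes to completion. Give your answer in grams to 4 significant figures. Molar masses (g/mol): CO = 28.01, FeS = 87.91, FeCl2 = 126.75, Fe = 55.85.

n(CO) = 125.6 / 28.01 = 4.4841 mol.
Reaction (1): CO→Fe ratio 3:2 ⇒ n(Fe) = 2.9894 mol.
Reaction (2): Fe→FeS ratio 1:1 ⇒ n(FeS) = 2.9894 mol.
Reaction (3): FeS→FeCl2 ratio 1:1 ⇒ n(FeCl2) = 2.9894 mol.
Mass of FeCl2 = 2.9894 × 126.75 = 378.91 g.

378.9 g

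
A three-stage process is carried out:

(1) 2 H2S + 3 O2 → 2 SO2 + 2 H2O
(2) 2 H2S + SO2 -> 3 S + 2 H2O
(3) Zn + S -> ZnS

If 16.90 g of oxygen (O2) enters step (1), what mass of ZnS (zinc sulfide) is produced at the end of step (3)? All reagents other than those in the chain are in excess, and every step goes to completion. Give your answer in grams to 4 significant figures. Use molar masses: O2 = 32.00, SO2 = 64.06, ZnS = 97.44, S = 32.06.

102.9 g

n(O2) = 16.90 / 32.00 = 0.52812 mol.
Reaction (1): O2→SO2 ratio 3:2 ⇒ n(SO2) = 0.35208 mol.
Reaction (2): SO2→S ratio 1:3 ⇒ n(S) = 1.0562 mol.
Reaction (3): S→ZnS ratio 1:1 ⇒ n(ZnS) = 1.0562 mol.
Mass of ZnS = 1.0562 × 97.44 = 102.92 g.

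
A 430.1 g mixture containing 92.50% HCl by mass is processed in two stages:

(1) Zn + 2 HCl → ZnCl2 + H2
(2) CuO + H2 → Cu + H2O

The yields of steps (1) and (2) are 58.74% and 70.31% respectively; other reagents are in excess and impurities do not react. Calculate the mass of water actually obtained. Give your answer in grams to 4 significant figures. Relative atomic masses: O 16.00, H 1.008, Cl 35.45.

40.60 g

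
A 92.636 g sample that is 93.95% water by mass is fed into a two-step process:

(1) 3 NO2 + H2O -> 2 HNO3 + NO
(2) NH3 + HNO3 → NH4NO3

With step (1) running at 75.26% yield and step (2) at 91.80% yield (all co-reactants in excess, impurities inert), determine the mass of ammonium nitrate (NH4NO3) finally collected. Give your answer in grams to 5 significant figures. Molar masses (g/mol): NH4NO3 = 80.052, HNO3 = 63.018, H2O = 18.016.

534.35 g

Pure H2O = 92.636 × 0.9395 = 87.0315 g.
n(H2O) = 87.0315 / 18.016 = 4.83079 mol.
Step 1 (H2O:HNO3 = 1:2): theoretical n(HNO3) = 9.66158 mol; at 75.26% yield, n(HNO3) = 7.27131 mol.
Step 2 (HNO3:NH4NO3 = 1:1): theoretical n(NH4NO3) = 7.27131 mol, so theoretical mass = 7.27131 × 80.052 = 582.083 g.
At 91.80% yield, actual mass of NH4NO3 = 582.083 × 0.9180 = 534.352 g.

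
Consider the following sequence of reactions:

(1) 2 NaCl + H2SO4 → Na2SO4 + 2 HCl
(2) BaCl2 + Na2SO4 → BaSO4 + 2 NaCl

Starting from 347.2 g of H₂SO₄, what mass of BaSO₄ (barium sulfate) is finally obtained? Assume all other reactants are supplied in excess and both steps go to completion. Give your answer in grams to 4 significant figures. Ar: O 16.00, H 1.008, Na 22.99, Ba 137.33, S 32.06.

M(H2SO4) = 2(1.008) + 32.06 + 4(16.00) = 98.076 g/mol.
M(BaSO4) = 137.33 + 32.06 + 4(16.00) = 233.39 g/mol.
n(H2SO4) = 347.20 / 98.076 = 3.5401 mol.
Step 1 gives a 1:1 ratio of H2SO4 to Na2SO4, so n(Na2SO4) = 3.5401 mol.
In step 2 the Na2SO4:BaSO4 ratio is 1:1, so n(BaSO4) = 3.5401 mol.
Mass of BaSO4 = 3.5401 × 233.39 = 826.23 g.

826.2 g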